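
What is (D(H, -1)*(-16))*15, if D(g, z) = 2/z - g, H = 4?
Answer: 1440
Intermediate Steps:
D(g, z) = -g + 2/z
(D(H, -1)*(-16))*15 = ((-1*4 + 2/(-1))*(-16))*15 = ((-4 + 2*(-1))*(-16))*15 = ((-4 - 2)*(-16))*15 = -6*(-16)*15 = 96*15 = 1440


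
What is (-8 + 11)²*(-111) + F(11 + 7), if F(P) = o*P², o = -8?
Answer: -3591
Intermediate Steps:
F(P) = -8*P²
(-8 + 11)²*(-111) + F(11 + 7) = (-8 + 11)²*(-111) - 8*(11 + 7)² = 3²*(-111) - 8*18² = 9*(-111) - 8*324 = -999 - 2592 = -3591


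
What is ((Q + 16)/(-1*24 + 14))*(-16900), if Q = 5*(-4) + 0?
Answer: -6760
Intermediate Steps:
Q = -20 (Q = -20 + 0 = -20)
((Q + 16)/(-1*24 + 14))*(-16900) = ((-20 + 16)/(-1*24 + 14))*(-16900) = -4/(-24 + 14)*(-16900) = -4/(-10)*(-16900) = -4*(-⅒)*(-16900) = (⅖)*(-16900) = -6760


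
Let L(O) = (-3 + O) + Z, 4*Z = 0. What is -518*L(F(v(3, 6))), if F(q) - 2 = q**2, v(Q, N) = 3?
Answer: -4144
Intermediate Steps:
Z = 0 (Z = (1/4)*0 = 0)
F(q) = 2 + q**2
L(O) = -3 + O (L(O) = (-3 + O) + 0 = -3 + O)
-518*L(F(v(3, 6))) = -518*(-3 + (2 + 3**2)) = -518*(-3 + (2 + 9)) = -518*(-3 + 11) = -518*8 = -4144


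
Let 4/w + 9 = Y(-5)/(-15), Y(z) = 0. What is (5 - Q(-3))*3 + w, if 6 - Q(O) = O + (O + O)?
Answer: -274/9 ≈ -30.444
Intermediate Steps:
Q(O) = 6 - 3*O (Q(O) = 6 - (O + (O + O)) = 6 - (O + 2*O) = 6 - 3*O)
w = -4/9 (w = 4/(-9 + 0/(-15)) = 4/(-9 + 0*(-1/15)) = 4/(-9 + 0) = 4/(-9) = 4*(-⅑) = -4/9 ≈ -0.44444)
(5 - Q(-3))*3 + w = (5 - (6 - 3*(-3)))*3 - 4/9 = (5 - (6 + 9))*3 - 4/9 = (5 - 1*15)*3 - 4/9 = (5 - 15)*3 - 4/9 = -10*3 - 4/9 = -30 - 4/9 = -274/9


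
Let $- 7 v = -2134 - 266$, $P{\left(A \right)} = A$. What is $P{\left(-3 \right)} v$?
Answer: $- \frac{7200}{7} \approx -1028.6$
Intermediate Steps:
$v = \frac{2400}{7}$ ($v = - \frac{-2134 - 266}{7} = \left(- \frac{1}{7}\right) \left(-2400\right) = \frac{2400}{7} \approx 342.86$)
$P{\left(-3 \right)} v = \left(-3\right) \frac{2400}{7} = - \frac{7200}{7}$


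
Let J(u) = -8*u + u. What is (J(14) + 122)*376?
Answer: 9024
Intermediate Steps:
J(u) = -7*u
(J(14) + 122)*376 = (-7*14 + 122)*376 = (-98 + 122)*376 = 24*376 = 9024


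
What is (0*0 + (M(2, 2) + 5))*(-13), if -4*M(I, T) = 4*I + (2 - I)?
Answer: -39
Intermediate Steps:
M(I, T) = -1/2 - 3*I/4 (M(I, T) = -(4*I + (2 - I))/4 = -(2 + 3*I)/4 = -1/2 - 3*I/4)
(0*0 + (M(2, 2) + 5))*(-13) = (0*0 + ((-1/2 - 3/4*2) + 5))*(-13) = (0 + ((-1/2 - 3/2) + 5))*(-13) = (0 + (-2 + 5))*(-13) = (0 + 3)*(-13) = 3*(-13) = -39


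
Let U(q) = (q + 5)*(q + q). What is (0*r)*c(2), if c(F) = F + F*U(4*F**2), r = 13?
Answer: 0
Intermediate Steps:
U(q) = 2*q*(5 + q) (U(q) = (5 + q)*(2*q) = 2*q*(5 + q))
c(F) = F + 8*F**3*(5 + 4*F**2) (c(F) = F + F*(2*(4*F**2)*(5 + 4*F**2)) = F + F*(8*F**2*(5 + 4*F**2)) = F + 8*F**3*(5 + 4*F**2))
(0*r)*c(2) = (0*13)*(2 + 32*2**5 + 40*2**3) = 0*(2 + 32*32 + 40*8) = 0*(2 + 1024 + 320) = 0*1346 = 0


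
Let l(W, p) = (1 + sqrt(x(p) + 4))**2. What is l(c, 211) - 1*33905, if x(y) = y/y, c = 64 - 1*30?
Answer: -33899 + 2*sqrt(5) ≈ -33895.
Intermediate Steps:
c = 34 (c = 64 - 30 = 34)
x(y) = 1
l(W, p) = (1 + sqrt(5))**2 (l(W, p) = (1 + sqrt(1 + 4))**2 = (1 + sqrt(5))**2)
l(c, 211) - 1*33905 = (1 + sqrt(5))**2 - 1*33905 = (1 + sqrt(5))**2 - 33905 = -33905 + (1 + sqrt(5))**2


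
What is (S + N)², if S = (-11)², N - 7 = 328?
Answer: 207936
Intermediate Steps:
N = 335 (N = 7 + 328 = 335)
S = 121
(S + N)² = (121 + 335)² = 456² = 207936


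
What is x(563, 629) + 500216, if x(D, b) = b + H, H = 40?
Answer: 500885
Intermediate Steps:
x(D, b) = 40 + b (x(D, b) = b + 40 = 40 + b)
x(563, 629) + 500216 = (40 + 629) + 500216 = 669 + 500216 = 500885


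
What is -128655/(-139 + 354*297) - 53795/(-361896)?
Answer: -40911308675/37998718104 ≈ -1.0766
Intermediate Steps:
-128655/(-139 + 354*297) - 53795/(-361896) = -128655/(-139 + 105138) - 53795*(-1/361896) = -128655/104999 + 53795/361896 = -40911308675/37998718104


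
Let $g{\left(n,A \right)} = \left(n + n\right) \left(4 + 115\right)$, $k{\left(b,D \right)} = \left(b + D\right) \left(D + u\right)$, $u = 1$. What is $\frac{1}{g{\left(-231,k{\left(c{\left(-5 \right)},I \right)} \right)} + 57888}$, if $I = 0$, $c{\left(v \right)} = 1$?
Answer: $\frac{1}{2910} \approx 0.00034364$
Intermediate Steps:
$k{\left(b,D \right)} = \left(1 + D\right) \left(D + b\right)$ ($k{\left(b,D \right)} = \left(b + D\right) \left(D + 1\right) = \left(D + b\right) \left(1 + D\right) = \left(1 + D\right) \left(D + b\right)$)
$g{\left(n,A \right)} = 238 n$ ($g{\left(n,A \right)} = 2 n 119 = 238 n$)
$\frac{1}{g{\left(-231,k{\left(c{\left(-5 \right)},I \right)} \right)} + 57888} = \frac{1}{238 \left(-231\right) + 57888} = \frac{1}{-54978 + 57888} = \frac{1}{2910}$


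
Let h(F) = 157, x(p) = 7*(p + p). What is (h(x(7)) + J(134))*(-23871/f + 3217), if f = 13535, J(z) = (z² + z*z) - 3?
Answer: 1569528266784/13535 ≈ 1.1596e+8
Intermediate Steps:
x(p) = 14*p (x(p) = 7*(2*p) = 14*p)
J(z) = -3 + 2*z² (J(z) = (z² + z²) - 3 = 2*z² - 3 = -3 + 2*z²)
(h(x(7)) + J(134))*(-23871/f + 3217) = (157 + (-3 + 2*134²))*(-23871/13535 + 3217) = (157 + (-3 + 2*17956))*(-23871*1/13535 + 3217) = (157 + (-3 + 35912))*(-23871/13535 + 3217) = (157 + 35909)*(43518224/13535) = 36066*(43518224/13535) = 1569528266784/13535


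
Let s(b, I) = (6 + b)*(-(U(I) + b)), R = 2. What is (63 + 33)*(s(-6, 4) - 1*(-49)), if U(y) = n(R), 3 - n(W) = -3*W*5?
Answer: 4704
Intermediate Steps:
n(W) = 3 + 15*W (n(W) = 3 - (-3*W)*5 = 3 - (-15)*W = 3 + 15*W)
U(y) = 33 (U(y) = 3 + 15*2 = 3 + 30 = 33)
s(b, I) = (-33 - b)*(6 + b) (s(b, I) = (6 + b)*(-(33 + b)) = (6 + b)*(-33 - b) = (-33 - b)*(6 + b))
(63 + 33)*(s(-6, 4) - 1*(-49)) = (63 + 33)*((-198 - 1*(-6)² - 39*(-6)) - 1*(-49)) = 96*((-198 - 1*36 + 234) + 49) = 96*((-198 - 36 + 234) + 49) = 96*(0 + 49) = 96*49 = 4704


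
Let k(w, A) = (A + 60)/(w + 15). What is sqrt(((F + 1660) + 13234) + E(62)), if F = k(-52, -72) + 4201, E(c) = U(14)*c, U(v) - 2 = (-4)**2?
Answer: 3*sqrt(3074367)/37 ≈ 142.17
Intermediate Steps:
U(v) = 18 (U(v) = 2 + (-4)**2 = 2 + 16 = 18)
k(w, A) = (60 + A)/(15 + w)
E(c) = 18*c
F = 155449/37 (F = (60 - 72)/(15 - 52) + 4201 = -12/(-37) + 4201 = -1/37*(-12) + 4201 = 12/37 + 4201 = 155449/37 ≈ 4201.3)
sqrt(((F + 1660) + 13234) + E(62)) = sqrt(((155449/37 + 1660) + 13234) + 18*62) = sqrt((216869/37 + 13234) + 1116) = sqrt(706527/37 + 1116) = sqrt(747819/37) = 3*sqrt(3074367)/37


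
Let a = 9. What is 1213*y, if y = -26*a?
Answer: -283842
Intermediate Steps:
y = -234 (y = -26*9 = -234)
1213*y = 1213*(-234) = -283842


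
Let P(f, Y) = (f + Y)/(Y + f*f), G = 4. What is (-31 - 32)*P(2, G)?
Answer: -189/4 ≈ -47.250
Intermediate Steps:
P(f, Y) = (Y + f)/(Y + f**2)
(-31 - 32)*P(2, G) = (-31 - 32)*((4 + 2)/(4 + 2**2)) = -63*6/(4 + 4) = -63*6/8 = -63*3/4 = -189/4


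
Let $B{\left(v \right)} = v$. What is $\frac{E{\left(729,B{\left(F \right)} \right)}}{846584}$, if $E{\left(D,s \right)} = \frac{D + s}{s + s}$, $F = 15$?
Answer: $\frac{31}{1058230} \approx 2.9294 \cdot 10^{-5}$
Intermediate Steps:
$E{\left(D,s \right)} = \frac{D + s}{2 s}$
$\frac{E{\left(729,B{\left(F \right)} \right)}}{846584} = \frac{\frac{1}{2} \cdot \frac{1}{15} \left(729 + 15\right)}{846584} = \frac{1}{2} \cdot \frac{1}{15} \cdot 744 \cdot \frac{1}{846584} = \frac{124}{5} \cdot \frac{1}{846584} = \frac{31}{1058230}$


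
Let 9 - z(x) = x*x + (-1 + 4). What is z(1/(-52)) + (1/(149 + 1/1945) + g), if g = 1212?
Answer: 477236457953/391817712 ≈ 1218.0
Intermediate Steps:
z(x) = 6 - x² (z(x) = 9 - (x*x + (-1 + 4)) = 9 - (x² + 3) = 9 - (3 + x²) = 9 + (-3 - x²) = 6 - x²)
z(1/(-52)) + (1/(149 + 1/1945) + g) = (6 - (1/(-52))²) + (1/(149 + 1/1945) + 1212) = (6 - (-1/52)²) + (1/(149 + 1/1945) + 1212) = (6 - 1*1/2704) + (1/(289806/1945) + 1212) = (6 - 1/2704) + (1945/289806 + 1212) = 16223/2704 + 351246817/289806 = 477236457953/391817712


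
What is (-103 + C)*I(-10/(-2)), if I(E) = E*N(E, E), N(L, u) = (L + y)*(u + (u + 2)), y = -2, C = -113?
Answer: -38880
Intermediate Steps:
N(L, u) = (-2 + L)*(2 + 2*u) (N(L, u) = (L - 2)*(u + (u + 2)) = (-2 + L)*(u + (2 + u)) = (-2 + L)*(2 + 2*u))
I(E) = E*(-4 - 2*E + 2*E**2) (I(E) = E*(-4 - 4*E + 2*E + 2*E*E) = E*(-4 - 4*E + 2*E + 2*E**2) = E*(-4 - 2*E + 2*E**2))
(-103 + C)*I(-10/(-2)) = (-103 - 113)*(2*(-10/(-2))*(-2 + (-10/(-2))**2 - (-10)/(-2))) = -432*(-10*(-1/2))*(-2 + (-10*(-1/2))**2 - (-10)*(-1)/2) = -432*5*(-2 + 5**2 - 1*5) = -432*5*(-2 + 25 - 5) = -432*5*18 = -216*180 = -38880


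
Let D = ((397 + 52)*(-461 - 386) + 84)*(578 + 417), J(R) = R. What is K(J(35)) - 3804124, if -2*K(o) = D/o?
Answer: 3200835/2 ≈ 1.6004e+6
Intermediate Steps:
D = -378317905 (D = (449*(-847) + 84)*995 = (-380303 + 84)*995 = -380219*995 = -378317905)
K(o) = 378317905/(2*o) (K(o) = -(-378317905)/(2*o) = 378317905/(2*o))
K(J(35)) - 3804124 = (378317905/2)/35 - 3804124 = (378317905/2)*(1/35) - 3804124 = 10809083/2 - 3804124 = 3200835/2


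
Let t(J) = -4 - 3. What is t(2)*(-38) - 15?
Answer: 251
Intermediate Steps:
t(J) = -7
t(2)*(-38) - 15 = -7*(-38) - 15 = 266 - 15 = 251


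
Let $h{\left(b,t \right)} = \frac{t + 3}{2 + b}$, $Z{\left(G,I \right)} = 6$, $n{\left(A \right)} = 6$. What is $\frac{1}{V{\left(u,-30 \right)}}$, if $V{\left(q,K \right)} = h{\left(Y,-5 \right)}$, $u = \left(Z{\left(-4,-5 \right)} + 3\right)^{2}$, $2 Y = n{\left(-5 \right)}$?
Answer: $- \frac{5}{2} \approx -2.5$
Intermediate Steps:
$Y = 3$ ($Y = \frac{1}{2} \cdot 6 = 3$)
$h{\left(b,t \right)} = \frac{3 + t}{2 + b}$
$u = 81$ ($u = \left(6 + 3\right)^{2} = 9^{2} = 81$)
$V{\left(q,K \right)} = - \frac{2}{5}$ ($V{\left(q,K \right)} = \frac{3 - 5}{2 + 3} = \frac{1}{5} \left(-2\right) = - \frac{2}{5}$)
$\frac{1}{V{\left(u,-30 \right)}} = \frac{1}{- \frac{2}{5}} = - \frac{5}{2}$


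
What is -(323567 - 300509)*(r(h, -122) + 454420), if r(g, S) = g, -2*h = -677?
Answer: -10485821493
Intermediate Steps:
h = 677/2 (h = -½*(-677) = 677/2 ≈ 338.50)
-(323567 - 300509)*(r(h, -122) + 454420) = -(323567 - 300509)*(677/2 + 454420) = -23058*909517/2 = -1*10485821493 = -10485821493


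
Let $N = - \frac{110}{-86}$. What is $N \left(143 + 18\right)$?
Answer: $\frac{8855}{43} \approx 205.93$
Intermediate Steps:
$N = \frac{55}{43}$ ($N = \left(-110\right) \left(- \frac{1}{86}\right) = \frac{55}{43} \approx 1.2791$)
$N \left(143 + 18\right) = \frac{55 \left(143 + 18\right)}{43} = \frac{55}{43} \cdot 161 = \frac{8855}{43}$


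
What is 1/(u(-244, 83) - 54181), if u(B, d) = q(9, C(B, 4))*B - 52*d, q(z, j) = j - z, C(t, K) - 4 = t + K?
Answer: 1/1283 ≈ 0.00077942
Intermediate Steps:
C(t, K) = 4 + K + t (C(t, K) = 4 + (t + K) = 4 + (K + t) = 4 + K + t)
u(B, d) = -52*d + B*(-1 + B) (u(B, d) = ((4 + 4 + B) - 1*9)*B - 52*d = ((8 + B) - 9)*B - 52*d = (-1 + B)*B - 52*d = B*(-1 + B) - 52*d = -52*d + B*(-1 + B))
1/(u(-244, 83) - 54181) = 1/((-52*83 - 244*(-1 - 244)) - 54181) = 1/((-4316 - 244*(-245)) - 54181) = 1/((-4316 + 59780) - 54181) = 1/(55464 - 54181) = 1/1283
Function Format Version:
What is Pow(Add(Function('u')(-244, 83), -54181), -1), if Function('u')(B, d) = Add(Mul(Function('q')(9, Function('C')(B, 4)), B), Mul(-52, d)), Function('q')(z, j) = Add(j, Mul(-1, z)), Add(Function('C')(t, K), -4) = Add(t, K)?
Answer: Rational(1, 1283) ≈ 0.00077942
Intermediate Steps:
Function('C')(t, K) = Add(4, K, t) (Function('C')(t, K) = Add(4, Add(t, K)) = Add(4, Add(K, t)) = Add(4, K, t))
Function('u')(B, d) = Add(Mul(-52, d), Mul(B, Add(-1, B))) (Function('u')(B, d) = Add(Mul(Add(Add(4, 4, B), Mul(-1, 9)), B), Mul(-52, d)) = Add(Mul(Add(Add(8, B), -9), B), Mul(-52, d)) = Add(Mul(Add(-1, B), B), Mul(-52, d)) = Add(Mul(B, Add(-1, B)), Mul(-52, d)) = Add(Mul(-52, d), Mul(B, Add(-1, B))))
Pow(Add(Function('u')(-244, 83), -54181), -1) = Pow(Add(Add(Mul(-52, 83), Mul(-244, Add(-1, -244))), -54181), -1) = Pow(Add(Add(-4316, Mul(-244, -245)), -54181), -1) = Pow(Add(Add(-4316, 59780), -54181), -1) = Pow(Add(55464, -54181), -1) = Pow(1283, -1) = Rational(1, 1283)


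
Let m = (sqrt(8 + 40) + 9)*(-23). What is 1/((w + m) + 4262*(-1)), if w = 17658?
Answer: 13189/173924329 + 92*sqrt(3)/173924329 ≈ 7.6748e-5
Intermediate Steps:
m = -207 - 92*sqrt(3) (m = (sqrt(48) + 9)*(-23) = (4*sqrt(3) + 9)*(-23) = (9 + 4*sqrt(3))*(-23) = -207 - 92*sqrt(3) ≈ -366.35)
1/((w + m) + 4262*(-1)) = 1/((17658 + (-207 - 92*sqrt(3))) + 4262*(-1)) = 1/((17451 - 92*sqrt(3)) - 4262) = 1/(13189 - 92*sqrt(3))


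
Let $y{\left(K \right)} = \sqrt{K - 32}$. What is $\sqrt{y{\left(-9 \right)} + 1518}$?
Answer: $\sqrt{1518 + i \sqrt{41}} \approx 38.962 + 0.08217 i$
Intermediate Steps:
$y{\left(K \right)} = \sqrt{-32 + K}$
$\sqrt{y{\left(-9 \right)} + 1518} = \sqrt{\sqrt{-32 - 9} + 1518} = \sqrt{\sqrt{-41} + 1518} = \sqrt{i \sqrt{41} + 1518} = \sqrt{1518 + i \sqrt{41}}$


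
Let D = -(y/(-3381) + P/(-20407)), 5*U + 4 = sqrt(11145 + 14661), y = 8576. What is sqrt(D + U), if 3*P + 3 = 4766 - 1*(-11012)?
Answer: sqrt(4843524023087055 + 485760945047805*sqrt(25806))/49282905 ≈ 5.8415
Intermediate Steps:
P = 15775/3 (P = -1 + (4766 - 1*(-11012))/3 = -1 + (4766 + 11012)/3 = -1 + (1/3)*15778 = -1 + 15778/3 = 15775/3 ≈ 5258.3)
U = -4/5 + sqrt(25806)/5 (U = -4/5 + sqrt(11145 + 14661)/5 = -4/5 + sqrt(25806)/5 ≈ 31.328)
D = 192788857/68996067 (D = -(8576/(-3381) + (15775/3)/(-20407)) = -(8576*(-1/3381) + (15775/3)*(-1/20407)) = -(-8576/3381 - 15775/61221) = -1*(-192788857/68996067) = 192788857/68996067 ≈ 2.7942)
sqrt(D + U) = sqrt(192788857/68996067 + (-4/5 + sqrt(25806)/5)) = sqrt(687960017/344980335 + sqrt(25806)/5)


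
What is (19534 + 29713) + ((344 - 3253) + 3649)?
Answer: 49987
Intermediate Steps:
(19534 + 29713) + ((344 - 3253) + 3649) = 49247 + (-2909 + 3649) = 49247 + 740 = 49987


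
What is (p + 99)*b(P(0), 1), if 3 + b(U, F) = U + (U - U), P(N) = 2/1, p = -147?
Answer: 48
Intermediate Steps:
P(N) = 2 (P(N) = 2*1 = 2)
b(U, F) = -3 + U (b(U, F) = -3 + (U + (U - U)) = -3 + (U + 0) = -3 + U)
(p + 99)*b(P(0), 1) = (-147 + 99)*(-3 + 2) = -48*(-1) = 48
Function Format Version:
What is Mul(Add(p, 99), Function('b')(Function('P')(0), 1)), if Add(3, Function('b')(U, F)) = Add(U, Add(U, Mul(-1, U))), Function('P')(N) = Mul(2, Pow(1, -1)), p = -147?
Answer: 48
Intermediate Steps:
Function('P')(N) = 2 (Function('P')(N) = Mul(2, 1) = 2)
Function('b')(U, F) = Add(-3, U) (Function('b')(U, F) = Add(-3, Add(U, Add(U, Mul(-1, U)))) = Add(-3, Add(U, 0)) = Add(-3, U))
Mul(Add(p, 99), Function('b')(Function('P')(0), 1)) = Mul(Add(-147, 99), Add(-3, 2)) = Mul(-48, -1) = 48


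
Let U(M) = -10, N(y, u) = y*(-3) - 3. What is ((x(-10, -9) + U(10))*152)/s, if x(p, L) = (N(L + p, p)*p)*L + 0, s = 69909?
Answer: 737200/69909 ≈ 10.545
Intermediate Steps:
N(y, u) = -3 - 3*y (N(y, u) = -3*y - 3 = -3 - 3*y)
x(p, L) = L*p*(-3 - 3*L - 3*p) (x(p, L) = ((-3 - 3*(L + p))*p)*L + 0 = ((-3 + (-3*L - 3*p))*p)*L + 0 = ((-3 - 3*L - 3*p)*p)*L + 0 = (p*(-3 - 3*L - 3*p))*L + 0 = L*p*(-3 - 3*L - 3*p) + 0 = L*p*(-3 - 3*L - 3*p))
((x(-10, -9) + U(10))*152)/s = ((-3*(-9)*(-10)*(1 - 9 - 10) - 10)*152)/69909 = ((-3*(-9)*(-10)*(-18) - 10)*152)*(1/69909) = ((4860 - 10)*152)*(1/69909) = (4850*152)*(1/69909) = 737200*(1/69909) = 737200/69909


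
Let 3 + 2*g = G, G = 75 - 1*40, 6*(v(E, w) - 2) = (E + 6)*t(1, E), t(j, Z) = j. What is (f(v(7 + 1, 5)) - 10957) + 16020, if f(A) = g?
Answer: 5079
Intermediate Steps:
v(E, w) = 3 + E/6 (v(E, w) = 2 + ((E + 6)*1)/6 = 2 + ((6 + E)*1)/6 = 2 + (6 + E)/6 = 2 + (1 + E/6) = 3 + E/6)
G = 35 (G = 75 - 40 = 35)
g = 16 (g = -3/2 + (½)*35 = -3/2 + 35/2 = 16)
f(A) = 16
(f(v(7 + 1, 5)) - 10957) + 16020 = (16 - 10957) + 16020 = -10941 + 16020 = 5079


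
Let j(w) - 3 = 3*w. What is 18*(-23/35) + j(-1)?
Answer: -414/35 ≈ -11.829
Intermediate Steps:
j(w) = 3 + 3*w
18*(-23/35) + j(-1) = 18*(-23/35) + (3 + 3*(-1)) = 18*(-23*1/35) + (3 - 3) = 18*(-23/35) + 0 = -414/35 + 0 = -414/35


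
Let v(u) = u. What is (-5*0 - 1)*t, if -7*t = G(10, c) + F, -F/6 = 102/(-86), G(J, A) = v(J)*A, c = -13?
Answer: -5284/301 ≈ -17.555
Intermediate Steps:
G(J, A) = A*J (G(J, A) = J*A = A*J)
F = 306/43 (F = -612/(-86) = -612*(-1)/86 = -6*(-51/43) = 306/43 ≈ 7.1163)
t = 5284/301 (t = -(-13*10 + 306/43)/7 = -(-130 + 306/43)/7 = -1/7*(-5284/43) = 5284/301 ≈ 17.555)
(-5*0 - 1)*t = (-5*0 - 1)*(5284/301) = (0 - 1)*(5284/301) = -1*5284/301 = -5284/301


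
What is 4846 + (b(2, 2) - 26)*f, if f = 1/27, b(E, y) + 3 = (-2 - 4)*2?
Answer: 130801/27 ≈ 4844.5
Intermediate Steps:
b(E, y) = -15 (b(E, y) = -3 + (-2 - 4)*2 = -3 - 6*2 = -3 - 12 = -15)
f = 1/27 ≈ 0.037037
4846 + (b(2, 2) - 26)*f = 4846 + (-15 - 26)*(1/27) = 4846 - 41*1/27 = 4846 - 41/27 = 130801/27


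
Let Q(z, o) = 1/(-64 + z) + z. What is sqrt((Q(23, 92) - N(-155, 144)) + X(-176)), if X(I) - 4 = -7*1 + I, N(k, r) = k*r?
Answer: sqrt(37257643)/41 ≈ 148.88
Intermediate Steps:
X(I) = -3 + I (X(I) = 4 + (-7*1 + I) = 4 + (-7 + I) = -3 + I)
Q(z, o) = z + 1/(-64 + z)
sqrt((Q(23, 92) - N(-155, 144)) + X(-176)) = sqrt(((1 + 23**2 - 64*23)/(-64 + 23) - (-155)*144) + (-3 - 176)) = sqrt(((1 + 529 - 1472)/(-41) - 1*(-22320)) - 179) = sqrt((-1/41*(-942) + 22320) - 179) = sqrt((942/41 + 22320) - 179) = sqrt(916062/41 - 179) = sqrt(908723/41) = sqrt(37257643)/41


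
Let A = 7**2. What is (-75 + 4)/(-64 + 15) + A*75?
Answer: 180146/49 ≈ 3676.4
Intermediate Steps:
A = 49
(-75 + 4)/(-64 + 15) + A*75 = (-75 + 4)/(-64 + 15) + 49*75 = -71/(-49) + 3675 = -71*(-1/49) + 3675 = 71/49 + 3675 = 180146/49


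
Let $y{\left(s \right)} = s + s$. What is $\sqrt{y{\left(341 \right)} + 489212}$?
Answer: $\sqrt{489894} \approx 699.92$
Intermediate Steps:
$y{\left(s \right)} = 2 s$
$\sqrt{y{\left(341 \right)} + 489212} = \sqrt{2 \cdot 341 + 489212} = \sqrt{682 + 489212} = \sqrt{489894}$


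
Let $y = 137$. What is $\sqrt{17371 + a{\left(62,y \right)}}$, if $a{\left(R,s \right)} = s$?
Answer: $2 \sqrt{4377} \approx 132.32$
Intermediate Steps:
$\sqrt{17371 + a{\left(62,y \right)}} = \sqrt{17371 + 137} = \sqrt{17508} = 2 \sqrt{4377}$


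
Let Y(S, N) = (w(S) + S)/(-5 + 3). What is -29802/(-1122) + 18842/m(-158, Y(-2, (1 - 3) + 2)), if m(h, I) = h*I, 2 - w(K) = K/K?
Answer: -3131061/14773 ≈ -211.94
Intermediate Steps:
w(K) = 1 (w(K) = 2 - K/K = 2 - 1*1 = 2 - 1 = 1)
Y(S, N) = -1/2 - S/2 (Y(S, N) = (1 + S)/(-5 + 3) = (1 + S)/(-2) = (1 + S)*(-1/2) = -1/2 - S/2)
m(h, I) = I*h
-29802/(-1122) + 18842/m(-158, Y(-2, (1 - 3) + 2)) = -29802/(-1122) + 18842/(((-1/2 - 1/2*(-2))*(-158))) = -29802*(-1/1122) + 18842/(((-1/2 + 1)*(-158))) = 4967/187 + 18842/(((1/2)*(-158))) = 4967/187 + 18842/(-79) = 4967/187 + 18842*(-1/79) = 4967/187 - 18842/79 = -3131061/14773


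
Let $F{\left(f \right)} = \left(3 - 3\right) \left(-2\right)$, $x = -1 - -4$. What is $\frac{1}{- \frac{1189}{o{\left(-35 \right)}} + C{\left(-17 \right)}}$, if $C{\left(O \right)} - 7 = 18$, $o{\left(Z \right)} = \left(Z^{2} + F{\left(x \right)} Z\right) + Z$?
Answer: $\frac{1190}{28561} \approx 0.041665$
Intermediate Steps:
$x = 3$ ($x = -1 + 4 = 3$)
$F{\left(f \right)} = 0$ ($F{\left(f \right)} = 0 \left(-2\right) = 0$)
$o{\left(Z \right)} = Z + Z^{2}$ ($o{\left(Z \right)} = \left(Z^{2} + 0 Z\right) + Z = \left(Z^{2} + 0\right) + Z = Z^{2} + Z = Z + Z^{2}$)
$C{\left(O \right)} = 25$ ($C{\left(O \right)} = 7 + 18 = 25$)
$\frac{1}{- \frac{1189}{o{\left(-35 \right)}} + C{\left(-17 \right)}} = \frac{1}{- \frac{1189}{\left(-35\right) \left(1 - 35\right)} + 25} = \frac{1}{- \frac{1189}{\left(-35\right) \left(-34\right)} + 25} = \frac{1}{- \frac{1189}{1190} + 25} = \frac{1}{\frac{28561}{1190}} = \frac{1190}{28561}$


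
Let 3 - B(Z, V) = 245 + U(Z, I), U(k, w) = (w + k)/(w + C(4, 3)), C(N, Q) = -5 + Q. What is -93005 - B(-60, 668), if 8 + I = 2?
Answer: -371019/4 ≈ -92755.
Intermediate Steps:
I = -6 (I = -8 + 2 = -6)
U(k, w) = (k + w)/(-2 + w) (U(k, w) = (w + k)/(w + (-5 + 3)) = (k + w)/(w - 2) = (k + w)/(-2 + w))
B(Z, V) = -971/4 + Z/8 (B(Z, V) = 3 - (245 + (Z - 6)/(-2 - 6)) = 3 - (245 + (-6 + Z)/(-8)) = 3 - (245 - (-6 + Z)/8) = 3 - (245 + (¾ - Z/8)) = 3 - (983/4 - Z/8) = 3 + (-983/4 + Z/8) = -971/4 + Z/8)
-93005 - B(-60, 668) = -93005 - (-971/4 + (⅛)*(-60)) = -93005 - (-971/4 - 15/2) = -93005 - 1*(-1001/4) = -93005 + 1001/4 = -371019/4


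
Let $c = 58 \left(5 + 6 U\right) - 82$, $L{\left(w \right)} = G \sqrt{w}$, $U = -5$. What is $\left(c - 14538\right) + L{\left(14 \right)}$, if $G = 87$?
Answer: $-16070 + 87 \sqrt{14} \approx -15744.0$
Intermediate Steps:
$L{\left(w \right)} = 87 \sqrt{w}$
$c = -1532$ ($c = 58 \left(5 + 6 \left(-5\right)\right) - 82 = 58 \left(5 - 30\right) - 82 = 58 \left(-25\right) - 82 = -1450 - 82 = -1532$)
$\left(c - 14538\right) + L{\left(14 \right)} = \left(-1532 - 14538\right) + 87 \sqrt{14} = -16070 + 87 \sqrt{14}$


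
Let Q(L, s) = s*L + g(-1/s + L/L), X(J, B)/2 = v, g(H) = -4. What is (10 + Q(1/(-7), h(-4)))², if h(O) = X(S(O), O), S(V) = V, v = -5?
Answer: 2704/49 ≈ 55.184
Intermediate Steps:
X(J, B) = -10 (X(J, B) = 2*(-5) = -10)
h(O) = -10
Q(L, s) = -4 + L*s (Q(L, s) = s*L - 4 = L*s - 4 = -4 + L*s)
(10 + Q(1/(-7), h(-4)))² = (10 + (-4 - 10/(-7)))² = (10 + (-4 - ⅐*(-10)))² = (10 + (-4 + 10/7))² = (10 - 18/7)² = (52/7)² = 2704/49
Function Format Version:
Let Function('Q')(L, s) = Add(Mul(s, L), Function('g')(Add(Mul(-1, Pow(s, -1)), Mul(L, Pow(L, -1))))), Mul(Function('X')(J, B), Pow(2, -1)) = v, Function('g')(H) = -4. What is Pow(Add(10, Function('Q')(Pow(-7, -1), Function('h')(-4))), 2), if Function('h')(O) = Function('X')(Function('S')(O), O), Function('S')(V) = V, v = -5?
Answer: Rational(2704, 49) ≈ 55.184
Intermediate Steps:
Function('X')(J, B) = -10 (Function('X')(J, B) = Mul(2, -5) = -10)
Function('h')(O) = -10
Function('Q')(L, s) = Add(-4, Mul(L, s)) (Function('Q')(L, s) = Add(Mul(s, L), -4) = Add(Mul(L, s), -4) = Add(-4, Mul(L, s)))
Pow(Add(10, Function('Q')(Pow(-7, -1), Function('h')(-4))), 2) = Pow(Add(10, Add(-4, Mul(Pow(-7, -1), -10))), 2) = Pow(Add(10, Add(-4, Mul(Rational(-1, 7), -10))), 2) = Pow(Add(10, Add(-4, Rational(10, 7))), 2) = Pow(Add(10, Rational(-18, 7)), 2) = Pow(Rational(52, 7), 2) = Rational(2704, 49)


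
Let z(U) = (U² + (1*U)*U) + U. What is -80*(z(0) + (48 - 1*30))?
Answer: -1440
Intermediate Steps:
z(U) = U + 2*U² (z(U) = (U² + U*U) + U = (U² + U²) + U = 2*U² + U = U + 2*U²)
-80*(z(0) + (48 - 1*30)) = -80*(0*(1 + 2*0) + (48 - 1*30)) = -80*(0*(1 + 0) + (48 - 30)) = -80*(0*1 + 18) = -80*(0 + 18) = -80*18 = -1440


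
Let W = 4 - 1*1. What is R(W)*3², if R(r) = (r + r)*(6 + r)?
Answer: 486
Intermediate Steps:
W = 3 (W = 4 - 1 = 3)
R(r) = 2*r*(6 + r) (R(r) = (2*r)*(6 + r) = 2*r*(6 + r))
R(W)*3² = (2*3*(6 + 3))*3² = (2*3*9)*9 = 54*9 = 486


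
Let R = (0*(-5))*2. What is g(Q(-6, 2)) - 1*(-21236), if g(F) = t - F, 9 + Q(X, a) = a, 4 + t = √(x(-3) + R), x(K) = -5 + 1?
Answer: 21239 + 2*I ≈ 21239.0 + 2.0*I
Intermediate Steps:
x(K) = -4
R = 0 (R = 0*2 = 0)
t = -4 + 2*I (t = -4 + √(-4 + 0) = -4 + √(-4) = -4 + 2*I ≈ -4.0 + 2.0*I)
Q(X, a) = -9 + a
g(F) = -4 - F + 2*I (g(F) = (-4 + 2*I) - F = -4 - F + 2*I)
g(Q(-6, 2)) - 1*(-21236) = (-4 - (-9 + 2) + 2*I) - 1*(-21236) = (-4 - 1*(-7) + 2*I) + 21236 = (-4 + 7 + 2*I) + 21236 = (3 + 2*I) + 21236 = 21239 + 2*I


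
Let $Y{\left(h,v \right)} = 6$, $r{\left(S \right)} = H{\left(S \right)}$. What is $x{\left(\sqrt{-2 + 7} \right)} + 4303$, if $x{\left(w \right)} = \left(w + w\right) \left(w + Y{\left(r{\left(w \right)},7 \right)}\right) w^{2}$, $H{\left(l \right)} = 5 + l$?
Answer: $4353 + 60 \sqrt{5} \approx 4487.2$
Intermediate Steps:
$r{\left(S \right)} = 5 + S$
$x{\left(w \right)} = 2 w^{3} \left(6 + w\right)$ ($x{\left(w \right)} = \left(w + w\right) \left(w + 6\right) w^{2} = 2 w \left(6 + w\right) w^{2} = 2 w^{3} \left(6 + w\right)$)
$x{\left(\sqrt{-2 + 7} \right)} + 4303 = 2 \left(\sqrt{-2 + 7}\right)^{3} \left(6 + \sqrt{-2 + 7}\right) + 4303 = 2 \left(\sqrt{5}\right)^{3} \left(6 + \sqrt{5}\right) + 4303 = 2 \cdot 5 \sqrt{5} \left(6 + \sqrt{5}\right) + 4303 = 10 \sqrt{5} \left(6 + \sqrt{5}\right) + 4303 = 4303 + 10 \sqrt{5} \left(6 + \sqrt{5}\right)$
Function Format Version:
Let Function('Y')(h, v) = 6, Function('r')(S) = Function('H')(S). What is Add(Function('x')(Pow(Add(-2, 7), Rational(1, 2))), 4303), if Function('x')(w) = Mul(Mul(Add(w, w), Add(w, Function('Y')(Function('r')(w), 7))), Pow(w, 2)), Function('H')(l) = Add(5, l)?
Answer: Add(4353, Mul(60, Pow(5, Rational(1, 2)))) ≈ 4487.2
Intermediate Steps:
Function('r')(S) = Add(5, S)
Function('x')(w) = Mul(2, Pow(w, 3), Add(6, w)) (Function('x')(w) = Mul(Mul(Add(w, w), Add(w, 6)), Pow(w, 2)) = Mul(Mul(Mul(2, w), Add(6, w)), Pow(w, 2)) = Mul(Mul(2, w, Add(6, w)), Pow(w, 2)) = Mul(2, Pow(w, 3), Add(6, w)))
Add(Function('x')(Pow(Add(-2, 7), Rational(1, 2))), 4303) = Add(Mul(2, Pow(Pow(Add(-2, 7), Rational(1, 2)), 3), Add(6, Pow(Add(-2, 7), Rational(1, 2)))), 4303) = Add(Mul(2, Pow(Pow(5, Rational(1, 2)), 3), Add(6, Pow(5, Rational(1, 2)))), 4303) = Add(Mul(2, Mul(5, Pow(5, Rational(1, 2))), Add(6, Pow(5, Rational(1, 2)))), 4303) = Add(Mul(10, Pow(5, Rational(1, 2)), Add(6, Pow(5, Rational(1, 2)))), 4303) = Add(4303, Mul(10, Pow(5, Rational(1, 2)), Add(6, Pow(5, Rational(1, 2)))))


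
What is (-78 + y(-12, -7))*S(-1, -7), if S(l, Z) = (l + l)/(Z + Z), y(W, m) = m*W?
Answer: 6/7 ≈ 0.85714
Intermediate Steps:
y(W, m) = W*m
S(l, Z) = l/Z (S(l, Z) = (2*l)/((2*Z)) = (2*l)*(1/(2*Z)) = l/Z)
(-78 + y(-12, -7))*S(-1, -7) = (-78 - 12*(-7))*(-1/(-7)) = (-78 + 84)*(-1*(-⅐)) = 6*(⅐) = 6/7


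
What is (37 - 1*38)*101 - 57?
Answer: -158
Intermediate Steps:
(37 - 1*38)*101 - 57 = (37 - 38)*101 - 57 = -1*101 - 57 = -101 - 57 = -158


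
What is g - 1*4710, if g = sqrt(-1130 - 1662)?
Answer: -4710 + 2*I*sqrt(698) ≈ -4710.0 + 52.839*I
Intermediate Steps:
g = 2*I*sqrt(698) (g = sqrt(-2792) = 2*I*sqrt(698) ≈ 52.839*I)
g - 1*4710 = 2*I*sqrt(698) - 1*4710 = 2*I*sqrt(698) - 4710 = -4710 + 2*I*sqrt(698)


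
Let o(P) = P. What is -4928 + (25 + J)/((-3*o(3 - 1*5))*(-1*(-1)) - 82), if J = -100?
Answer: -374453/76 ≈ -4927.0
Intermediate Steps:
-4928 + (25 + J)/((-3*o(3 - 1*5))*(-1*(-1)) - 82) = -4928 + (25 - 100)/((-3*(3 - 1*5))*(-1*(-1)) - 82) = -4928 - 75/(-3*(3 - 5)*1 - 82) = -4928 - 75/(-3*(-2)*1 - 82) = -4928 - 75/(6*1 - 82) = -4928 - 75/(6 - 82) = -4928 - 75/(-76) = -4928 - 1/76*(-75) = -4928 + 75/76 = -374453/76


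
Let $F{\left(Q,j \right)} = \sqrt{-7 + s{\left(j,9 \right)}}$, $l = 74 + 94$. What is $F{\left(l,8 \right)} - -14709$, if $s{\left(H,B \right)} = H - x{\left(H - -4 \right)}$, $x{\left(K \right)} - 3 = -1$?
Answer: $14709 + i \approx 14709.0 + 1.0 i$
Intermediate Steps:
$x{\left(K \right)} = 2$ ($x{\left(K \right)} = 3 - 1 = 2$)
$l = 168$
$s{\left(H,B \right)} = -2 + H$ ($s{\left(H,B \right)} = H - 2 = -2 + H$)
$F{\left(Q,j \right)} = \sqrt{-9 + j}$ ($F{\left(Q,j \right)} = \sqrt{-7 + \left(-2 + j\right)} = \sqrt{-9 + j}$)
$F{\left(l,8 \right)} - -14709 = \sqrt{-9 + 8} - -14709 = \sqrt{-1} + 14709 = i + 14709 = 14709 + i$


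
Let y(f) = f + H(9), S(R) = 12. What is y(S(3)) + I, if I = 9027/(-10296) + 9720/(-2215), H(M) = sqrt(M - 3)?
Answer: 3413239/506792 + sqrt(6) ≈ 9.1845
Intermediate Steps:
H(M) = sqrt(-3 + M)
y(f) = f + sqrt(6) (y(f) = f + sqrt(-3 + 9) = f + sqrt(6))
I = -2668265/506792 (I = 9027*(-1/10296) + 9720*(-1/2215) = -1003/1144 - 1944/443 = -2668265/506792 ≈ -5.2650)
y(S(3)) + I = (12 + sqrt(6)) - 2668265/506792 = 3413239/506792 + sqrt(6)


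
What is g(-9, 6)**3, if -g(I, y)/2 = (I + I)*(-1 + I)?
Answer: -46656000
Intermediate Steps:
g(I, y) = -4*I*(-1 + I) (g(I, y) = -2*(I + I)*(-1 + I) = -2*2*I*(-1 + I) = -4*I*(-1 + I))
g(-9, 6)**3 = (4*(-9)*(1 - 1*(-9)))**3 = (4*(-9)*(1 + 9))**3 = (4*(-9)*10)**3 = (-360)**3 = -46656000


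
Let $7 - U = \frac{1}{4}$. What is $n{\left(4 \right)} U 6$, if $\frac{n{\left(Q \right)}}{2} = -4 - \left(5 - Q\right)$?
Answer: $-405$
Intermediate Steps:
$n{\left(Q \right)} = -18 + 2 Q$ ($n{\left(Q \right)} = 2 \left(-4 - \left(5 - Q\right)\right) = 2 \left(-4 + \left(-5 + Q\right)\right) = 2 \left(-9 + Q\right) = -18 + 2 Q$)
$U = \frac{27}{4}$ ($U = 7 - \frac{1}{4} = \frac{27}{4} \approx 6.75$)
$n{\left(4 \right)} U 6 = \left(-18 + 2 \cdot 4\right) \frac{27}{4} \cdot 6 = \left(-18 + 8\right) \frac{81}{2} = \left(-10\right) \frac{81}{2} = -405$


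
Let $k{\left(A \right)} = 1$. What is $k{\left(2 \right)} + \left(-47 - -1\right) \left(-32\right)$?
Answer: $1473$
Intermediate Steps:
$k{\left(2 \right)} + \left(-47 - -1\right) \left(-32\right) = 1 + \left(-47 - -1\right) \left(-32\right) = 1 + \left(-47 + 1\right) \left(-32\right) = 1 - -1472 = 1 + 1472 = 1473$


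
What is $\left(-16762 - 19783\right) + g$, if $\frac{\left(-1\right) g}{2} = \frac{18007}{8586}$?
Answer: $- \frac{156905692}{4293} \approx -36549.0$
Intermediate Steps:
$g = - \frac{18007}{4293}$ ($g = - 2 \cdot \frac{18007}{8586} = - 2 \cdot 18007 \cdot \frac{1}{8586} = \left(-2\right) \frac{18007}{8586} = - \frac{18007}{4293} \approx -4.1945$)
$\left(-16762 - 19783\right) + g = \left(-16762 - 19783\right) - \frac{18007}{4293} = -36545 - \frac{18007}{4293} = - \frac{156905692}{4293}$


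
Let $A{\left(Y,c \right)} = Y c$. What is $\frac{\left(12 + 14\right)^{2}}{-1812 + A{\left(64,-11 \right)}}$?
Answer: $- \frac{169}{629} \approx -0.26868$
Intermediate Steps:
$\frac{\left(12 + 14\right)^{2}}{-1812 + A{\left(64,-11 \right)}} = \frac{\left(12 + 14\right)^{2}}{-1812 + 64 \left(-11\right)} = \frac{26^{2}}{-1812 - 704} = \frac{676}{-2516} = 676 \left(- \frac{1}{2516}\right) = - \frac{169}{629}$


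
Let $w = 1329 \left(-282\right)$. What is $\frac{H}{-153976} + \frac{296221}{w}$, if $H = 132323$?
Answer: $- \frac{47601336995}{28853408664} \approx -1.6498$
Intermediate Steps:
$w = -374778$
$\frac{H}{-153976} + \frac{296221}{w} = \frac{132323}{-153976} + \frac{296221}{-374778} = 132323 \left(- \frac{1}{153976}\right) + 296221 \left(- \frac{1}{374778}\right) = - \frac{132323}{153976} - \frac{296221}{374778} = - \frac{47601336995}{28853408664}$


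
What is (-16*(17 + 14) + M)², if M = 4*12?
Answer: 200704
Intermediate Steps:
M = 48
(-16*(17 + 14) + M)² = (-16*(17 + 14) + 48)² = (-16*31 + 48)² = (-496 + 48)² = (-448)² = 200704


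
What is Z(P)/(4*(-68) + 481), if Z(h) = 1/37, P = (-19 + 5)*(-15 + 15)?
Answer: 1/7733 ≈ 0.00012932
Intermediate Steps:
P = 0 (P = -14*0 = 0)
Z(h) = 1/37
Z(P)/(4*(-68) + 481) = (1/37)/(4*(-68) + 481) = (1/37)/(-272 + 481) = (1/37)/209 = (1/209)*(1/37) = 1/7733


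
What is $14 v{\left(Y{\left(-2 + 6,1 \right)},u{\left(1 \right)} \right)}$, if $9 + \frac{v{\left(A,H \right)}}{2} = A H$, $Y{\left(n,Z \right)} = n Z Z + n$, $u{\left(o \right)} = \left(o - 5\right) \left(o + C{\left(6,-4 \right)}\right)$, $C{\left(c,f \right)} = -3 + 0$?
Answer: $1540$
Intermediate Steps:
$C{\left(c,f \right)} = -3$
$u{\left(o \right)} = \left(-5 + o\right) \left(-3 + o\right)$ ($u{\left(o \right)} = \left(o - 5\right) \left(o - 3\right) = \left(-5 + o\right) \left(-3 + o\right)$)
$Y{\left(n,Z \right)} = n + n Z^{2}$ ($Y{\left(n,Z \right)} = Z n Z + n = n Z^{2} + n = n + n Z^{2}$)
$v{\left(A,H \right)} = -18 + 2 A H$
$14 v{\left(Y{\left(-2 + 6,1 \right)},u{\left(1 \right)} \right)} = 14 \left(-18 + 2 \left(-2 + 6\right) \left(1 + 1^{2}\right) \left(15 + 1^{2} - 8\right)\right) = 14 \left(-18 + 2 \cdot 4 \left(1 + 1\right) \left(15 + 1 - 8\right)\right) = 14 \left(-18 + 2 \cdot 4 \cdot 2 \cdot 8\right) = 14 \left(-18 + 2 \cdot 8 \cdot 8\right) = 14 \left(-18 + 128\right) = 14 \cdot 110 = 1540$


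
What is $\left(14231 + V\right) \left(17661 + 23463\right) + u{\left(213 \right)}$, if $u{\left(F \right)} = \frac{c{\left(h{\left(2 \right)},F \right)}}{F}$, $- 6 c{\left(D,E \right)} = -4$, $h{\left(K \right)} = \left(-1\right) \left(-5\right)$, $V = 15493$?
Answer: $\frac{781094286866}{639} \approx 1.2224 \cdot 10^{9}$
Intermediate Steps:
$h{\left(K \right)} = 5$
$c{\left(D,E \right)} = \frac{2}{3}$ ($c{\left(D,E \right)} = \left(- \frac{1}{6}\right) \left(-4\right) = \frac{2}{3}$)
$u{\left(F \right)} = \frac{2}{3 F}$
$\left(14231 + V\right) \left(17661 + 23463\right) + u{\left(213 \right)} = \left(14231 + 15493\right) \left(17661 + 23463\right) + \frac{2}{3 \cdot 213} = 29724 \cdot 41124 + \frac{2}{3} \cdot \frac{1}{213} = 1222369776 + \frac{2}{639} = \frac{781094286866}{639}$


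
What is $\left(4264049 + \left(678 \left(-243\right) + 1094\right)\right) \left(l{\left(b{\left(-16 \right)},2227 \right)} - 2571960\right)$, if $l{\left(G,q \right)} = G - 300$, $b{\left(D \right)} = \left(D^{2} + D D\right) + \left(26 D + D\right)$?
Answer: $-10546938578020$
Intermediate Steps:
$b{\left(D \right)} = 2 D^{2} + 27 D$ ($b{\left(D \right)} = \left(D^{2} + D^{2}\right) + 27 D = 2 D^{2} + 27 D$)
$l{\left(G,q \right)} = -300 + G$
$\left(4264049 + \left(678 \left(-243\right) + 1094\right)\right) \left(l{\left(b{\left(-16 \right)},2227 \right)} - 2571960\right) = \left(4264049 + \left(678 \left(-243\right) + 1094\right)\right) \left(\left(-300 - 16 \left(27 + 2 \left(-16\right)\right)\right) - 2571960\right) = \left(4264049 + \left(-164754 + 1094\right)\right) \left(\left(-300 - 16 \left(27 - 32\right)\right) - 2571960\right) = \left(4264049 - 163660\right) \left(\left(-300 - -80\right) - 2571960\right) = 4100389 \left(\left(-300 + 80\right) - 2571960\right) = 4100389 \left(-220 - 2571960\right) = 4100389 \left(-2572180\right) = -10546938578020$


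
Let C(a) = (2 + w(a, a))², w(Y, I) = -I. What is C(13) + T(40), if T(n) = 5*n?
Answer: 321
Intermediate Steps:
C(a) = (2 - a)²
C(13) + T(40) = (-2 + 13)² + 5*40 = 11² + 200 = 121 + 200 = 321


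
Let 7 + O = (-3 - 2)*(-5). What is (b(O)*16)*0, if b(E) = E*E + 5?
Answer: 0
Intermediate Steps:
O = 18 (O = -7 + (-3 - 2)*(-5) = -7 - 5*(-5) = -7 + 25 = 18)
b(E) = 5 + E² (b(E) = E² + 5 = 5 + E²)
(b(O)*16)*0 = ((5 + 18²)*16)*0 = ((5 + 324)*16)*0 = (329*16)*0 = 5264*0 = 0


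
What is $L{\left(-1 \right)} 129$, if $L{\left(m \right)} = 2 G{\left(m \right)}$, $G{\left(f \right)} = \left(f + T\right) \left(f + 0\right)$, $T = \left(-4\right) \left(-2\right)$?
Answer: $-1806$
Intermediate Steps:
$T = 8$
$G{\left(f \right)} = f \left(8 + f\right)$ ($G{\left(f \right)} = \left(f + 8\right) \left(f + 0\right) = \left(8 + f\right) f = f \left(8 + f\right)$)
$L{\left(m \right)} = 2 m \left(8 + m\right)$
$L{\left(-1 \right)} 129 = 2 \left(-1\right) \left(8 - 1\right) 129 = 2 \left(-1\right) 7 \cdot 129 = \left(-14\right) 129 = -1806$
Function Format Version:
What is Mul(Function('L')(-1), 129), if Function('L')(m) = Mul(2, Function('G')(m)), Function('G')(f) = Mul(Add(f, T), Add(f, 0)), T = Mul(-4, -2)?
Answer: -1806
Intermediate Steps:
T = 8
Function('G')(f) = Mul(f, Add(8, f)) (Function('G')(f) = Mul(Add(f, 8), Add(f, 0)) = Mul(Add(8, f), f) = Mul(f, Add(8, f)))
Function('L')(m) = Mul(2, m, Add(8, m)) (Function('L')(m) = Mul(2, Mul(m, Add(8, m))) = Mul(2, m, Add(8, m)))
Mul(Function('L')(-1), 129) = Mul(Mul(2, -1, Add(8, -1)), 129) = Mul(Mul(2, -1, 7), 129) = Mul(-14, 129) = -1806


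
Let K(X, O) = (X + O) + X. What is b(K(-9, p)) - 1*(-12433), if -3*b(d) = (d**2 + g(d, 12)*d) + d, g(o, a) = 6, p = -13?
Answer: 12185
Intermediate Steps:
K(X, O) = O + 2*X (K(X, O) = (O + X) + X = O + 2*X)
b(d) = -7*d/3 - d**2/3 (b(d) = -((d**2 + 6*d) + d)/3 = -(d**2 + 7*d)/3 = -7*d/3 - d**2/3)
b(K(-9, p)) - 1*(-12433) = -(-13 + 2*(-9))*(7 + (-13 + 2*(-9)))/3 - 1*(-12433) = -(-13 - 18)*(7 + (-13 - 18))/3 + 12433 = -1/3*(-31)*(7 - 31) + 12433 = -1/3*(-31)*(-24) + 12433 = -248 + 12433 = 12185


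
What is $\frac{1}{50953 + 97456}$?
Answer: $\frac{1}{148409} \approx 6.7381 \cdot 10^{-6}$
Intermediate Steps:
$\frac{1}{50953 + 97456} = \frac{1}{148409}$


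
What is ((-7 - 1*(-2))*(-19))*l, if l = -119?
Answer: -11305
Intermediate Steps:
((-7 - 1*(-2))*(-19))*l = ((-7 - 1*(-2))*(-19))*(-119) = ((-7 + 2)*(-19))*(-119) = -5*(-19)*(-119) = 95*(-119) = -11305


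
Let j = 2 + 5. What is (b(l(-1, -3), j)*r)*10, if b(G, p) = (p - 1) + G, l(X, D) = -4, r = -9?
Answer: -180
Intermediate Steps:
j = 7
b(G, p) = -1 + G + p (b(G, p) = (-1 + p) + G = -1 + G + p)
(b(l(-1, -3), j)*r)*10 = ((-1 - 4 + 7)*(-9))*10 = (2*(-9))*10 = -18*10 = -180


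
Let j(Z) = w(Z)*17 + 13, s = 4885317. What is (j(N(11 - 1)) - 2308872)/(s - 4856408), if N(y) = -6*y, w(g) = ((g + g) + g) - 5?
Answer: -2312004/28909 ≈ -79.975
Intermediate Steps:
w(g) = -5 + 3*g (w(g) = (2*g + g) - 5 = 3*g - 5 = -5 + 3*g)
j(Z) = -72 + 51*Z (j(Z) = (-5 + 3*Z)*17 + 13 = (-85 + 51*Z) + 13 = -72 + 51*Z)
(j(N(11 - 1)) - 2308872)/(s - 4856408) = ((-72 + 51*(-6*(11 - 1))) - 2308872)/(4885317 - 4856408) = ((-72 + 51*(-6*10)) - 2308872)/28909 = ((-72 + 51*(-60)) - 2308872)*(1/28909) = ((-72 - 3060) - 2308872)*(1/28909) = (-3132 - 2308872)*(1/28909) = -2312004*1/28909 = -2312004/28909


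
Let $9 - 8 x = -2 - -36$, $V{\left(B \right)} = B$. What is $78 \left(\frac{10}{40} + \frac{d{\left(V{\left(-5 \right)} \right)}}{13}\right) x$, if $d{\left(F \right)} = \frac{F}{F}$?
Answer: $- \frac{1275}{16} \approx -79.688$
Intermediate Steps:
$d{\left(F \right)} = 1$
$x = - \frac{25}{8}$ ($x = \frac{9}{8} - \frac{-2 - -36}{8} = \frac{9}{8} - \frac{-2 + 36}{8} = \frac{9}{8} - \frac{17}{4} = - \frac{25}{8} \approx -3.125$)
$78 \left(\frac{10}{40} + \frac{d{\left(V{\left(-5 \right)} \right)}}{13}\right) x = 78 \left(\frac{10}{40} + 1 \cdot \frac{1}{13}\right) \left(- \frac{25}{8}\right) = 78 \left(10 \cdot \frac{1}{40} + 1 \cdot \frac{1}{13}\right) \left(- \frac{25}{8}\right) = 78 \left(\frac{1}{4} + \frac{1}{13}\right) \left(- \frac{25}{8}\right) = 78 \cdot \frac{17}{52} \left(- \frac{25}{8}\right) = \frac{51}{2} \left(- \frac{25}{8}\right) = - \frac{1275}{16}$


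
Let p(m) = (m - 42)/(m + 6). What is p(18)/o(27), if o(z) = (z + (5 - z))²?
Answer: -1/25 ≈ -0.040000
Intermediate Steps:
p(m) = (-42 + m)/(6 + m)
o(z) = 25 (o(z) = 5² = 25)
p(18)/o(27) = ((-42 + 18)/(6 + 18))/25 = (-24/24)*(1/25) = ((1/24)*(-24))*(1/25) = -1*1/25 = -1/25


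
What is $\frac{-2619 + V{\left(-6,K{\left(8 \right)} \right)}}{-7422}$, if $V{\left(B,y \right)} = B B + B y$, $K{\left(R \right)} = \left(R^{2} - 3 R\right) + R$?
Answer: $\frac{957}{2474} \approx 0.38682$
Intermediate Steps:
$K{\left(R \right)} = R^{2} - 2 R$
$V{\left(B,y \right)} = B^{2} + B y$
$\frac{-2619 + V{\left(-6,K{\left(8 \right)} \right)}}{-7422} = \frac{-2619 - 6 \left(-6 + 8 \left(-2 + 8\right)\right)}{-7422} = \left(-2619 - 6 \left(-6 + 8 \cdot 6\right)\right) \left(- \frac{1}{7422}\right) = \left(-2619 - 6 \left(-6 + 48\right)\right) \left(- \frac{1}{7422}\right) = \left(-2619 - 252\right) \left(- \frac{1}{7422}\right) = \left(-2871\right) \left(- \frac{1}{7422}\right) = \frac{957}{2474}$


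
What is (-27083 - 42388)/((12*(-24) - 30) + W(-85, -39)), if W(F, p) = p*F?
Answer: -2573/111 ≈ -23.180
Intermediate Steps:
W(F, p) = F*p
(-27083 - 42388)/((12*(-24) - 30) + W(-85, -39)) = (-27083 - 42388)/((12*(-24) - 30) - 85*(-39)) = -69471/((-288 - 30) + 3315) = -69471/(-318 + 3315) = -69471/2997 = -69471*1/2997 = -2573/111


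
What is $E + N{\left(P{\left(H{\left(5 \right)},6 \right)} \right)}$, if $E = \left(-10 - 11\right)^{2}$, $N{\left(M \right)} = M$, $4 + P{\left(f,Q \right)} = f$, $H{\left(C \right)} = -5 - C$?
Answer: $427$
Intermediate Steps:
$P{\left(f,Q \right)} = -4 + f$
$E = 441$ ($E = \left(-21\right)^{2} = 441$)
$E + N{\left(P{\left(H{\left(5 \right)},6 \right)} \right)} = 441 - 14 = 427$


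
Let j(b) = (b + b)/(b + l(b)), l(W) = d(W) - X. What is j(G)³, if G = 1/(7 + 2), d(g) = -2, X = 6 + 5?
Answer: -1/195112 ≈ -5.1253e-6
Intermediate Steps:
X = 11
l(W) = -13 (l(W) = -2 - 1*11 = -2 - 11 = -13)
G = ⅑ (G = 1/9 = ⅑ ≈ 0.11111)
j(b) = 2*b/(-13 + b) (j(b) = (b + b)/(b - 13) = (2*b)/(-13 + b) = 2*b/(-13 + b))
j(G)³ = (2*(⅑)/(-13 + ⅑))³ = (2*(⅑)/(-116/9))³ = (2*(⅑)*(-9/116))³ = (-1/58)³ = -1/195112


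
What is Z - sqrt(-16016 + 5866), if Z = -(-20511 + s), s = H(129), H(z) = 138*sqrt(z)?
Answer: 20511 - 138*sqrt(129) - 5*I*sqrt(406) ≈ 18944.0 - 100.75*I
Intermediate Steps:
s = 138*sqrt(129) ≈ 1567.4
Z = 20511 - 138*sqrt(129) (Z = -(-20511 + 138*sqrt(129)) = 20511 - 138*sqrt(129) ≈ 18944.)
Z - sqrt(-16016 + 5866) = (20511 - 138*sqrt(129)) - sqrt(-16016 + 5866) = (20511 - 138*sqrt(129)) - sqrt(-10150) = (20511 - 138*sqrt(129)) - 5*I*sqrt(406) = 20511 - 138*sqrt(129) - 5*I*sqrt(406)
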